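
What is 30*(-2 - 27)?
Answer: -870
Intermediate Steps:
30*(-2 - 27) = 30*(-29) = -870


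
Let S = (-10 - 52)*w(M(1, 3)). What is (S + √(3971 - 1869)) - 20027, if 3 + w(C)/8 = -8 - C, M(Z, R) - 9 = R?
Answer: -8619 + √2102 ≈ -8573.2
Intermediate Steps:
M(Z, R) = 9 + R
w(C) = -88 - 8*C (w(C) = -24 + 8*(-8 - C) = -24 + (-64 - 8*C) = -88 - 8*C)
S = 11408 (S = (-10 - 52)*(-88 - 8*(9 + 3)) = -62*(-88 - 8*12) = -62*(-88 - 96) = -62*(-184) = 11408)
(S + √(3971 - 1869)) - 20027 = (11408 + √(3971 - 1869)) - 20027 = (11408 + √2102) - 20027 = -8619 + √2102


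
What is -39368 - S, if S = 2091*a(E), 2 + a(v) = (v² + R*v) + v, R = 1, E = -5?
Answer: -66551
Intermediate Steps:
a(v) = -2 + v² + 2*v (a(v) = -2 + ((v² + 1*v) + v) = -2 + ((v² + v) + v) = -2 + ((v + v²) + v) = -2 + (v² + 2*v) = -2 + v² + 2*v)
S = 27183 (S = 2091*(-2 + (-5)² + 2*(-5)) = 2091*(-2 + 25 - 10) = 2091*13 = 27183)
-39368 - S = -39368 - 1*27183 = -39368 - 27183 = -66551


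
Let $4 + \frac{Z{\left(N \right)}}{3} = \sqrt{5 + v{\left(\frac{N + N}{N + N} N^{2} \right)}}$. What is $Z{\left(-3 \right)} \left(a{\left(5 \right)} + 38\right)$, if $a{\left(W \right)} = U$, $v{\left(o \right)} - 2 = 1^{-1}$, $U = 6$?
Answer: $-528 + 264 \sqrt{2} \approx -154.65$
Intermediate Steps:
$v{\left(o \right)} = 3$ ($v{\left(o \right)} = 2 + 1^{-1} = 2 + 1 = 3$)
$a{\left(W \right)} = 6$
$Z{\left(N \right)} = -12 + 6 \sqrt{2}$ ($Z{\left(N \right)} = -12 + 3 \sqrt{5 + 3} = -12 + 3 \sqrt{8} = -12 + 3 \cdot 2 \sqrt{2} = -12 + 6 \sqrt{2}$)
$Z{\left(-3 \right)} \left(a{\left(5 \right)} + 38\right) = \left(-12 + 6 \sqrt{2}\right) \left(6 + 38\right) = \left(-12 + 6 \sqrt{2}\right) 44 = -528 + 264 \sqrt{2}$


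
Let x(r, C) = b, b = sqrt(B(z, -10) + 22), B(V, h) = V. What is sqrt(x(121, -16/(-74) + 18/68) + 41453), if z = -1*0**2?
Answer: sqrt(41453 + sqrt(22)) ≈ 203.61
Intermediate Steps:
z = 0 (z = -1*0 = 0)
b = sqrt(22) (b = sqrt(0 + 22) = sqrt(22) ≈ 4.6904)
x(r, C) = sqrt(22)
sqrt(x(121, -16/(-74) + 18/68) + 41453) = sqrt(sqrt(22) + 41453) = sqrt(41453 + sqrt(22))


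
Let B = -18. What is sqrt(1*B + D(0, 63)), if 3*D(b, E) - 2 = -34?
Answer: I*sqrt(258)/3 ≈ 5.3541*I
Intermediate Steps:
D(b, E) = -32/3 (D(b, E) = 2/3 + (1/3)*(-34) = 2/3 - 34/3 = -32/3)
sqrt(1*B + D(0, 63)) = sqrt(1*(-18) - 32/3) = sqrt(-18 - 32/3) = sqrt(-86/3) = I*sqrt(258)/3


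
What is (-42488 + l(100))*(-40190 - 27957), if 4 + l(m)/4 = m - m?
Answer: 2896520088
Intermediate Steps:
l(m) = -16 (l(m) = -16 + 4*(m - m) = -16 + 4*0 = -16 + 0 = -16)
(-42488 + l(100))*(-40190 - 27957) = (-42488 - 16)*(-40190 - 27957) = -42504*(-68147) = 2896520088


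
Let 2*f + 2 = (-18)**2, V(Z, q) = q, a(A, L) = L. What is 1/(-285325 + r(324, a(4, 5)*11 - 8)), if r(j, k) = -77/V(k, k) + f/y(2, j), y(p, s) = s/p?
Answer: -7614/2172469457 ≈ -3.5048e-6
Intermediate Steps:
f = 161 (f = -1 + (1/2)*(-18)**2 = -1 + (1/2)*324 = -1 + 162 = 161)
r(j, k) = -77/k + 322/j (r(j, k) = -77/k + 161/((j/2)) = -77/k + 161*(2/j) = -77/k + 322/j)
1/(-285325 + r(324, a(4, 5)*11 - 8)) = 1/(-285325 + (-77/(5*11 - 8) + 322/324)) = 1/(-285325 + (-77/(55 - 8) + 322*(1/324))) = 1/(-285325 + (-77/47 + 161/162)) = 1/(-285325 - 4907/7614) = 1/(-2172469457/7614) = -7614/2172469457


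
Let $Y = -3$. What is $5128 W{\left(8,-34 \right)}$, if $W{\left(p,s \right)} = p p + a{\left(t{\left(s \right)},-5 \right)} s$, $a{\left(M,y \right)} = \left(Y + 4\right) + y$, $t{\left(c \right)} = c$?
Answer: $1025600$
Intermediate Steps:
$a{\left(M,y \right)} = 1 + y$ ($a{\left(M,y \right)} = \left(-3 + 4\right) + y = 1 + y$)
$W{\left(p,s \right)} = p^{2} - 4 s$ ($W{\left(p,s \right)} = p p + \left(1 - 5\right) s = p^{2} - 4 s$)
$5128 W{\left(8,-34 \right)} = 5128 \left(8^{2} - -136\right) = 5128 \left(64 + 136\right) = 5128 \cdot 200 = 1025600$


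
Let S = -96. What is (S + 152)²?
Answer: 3136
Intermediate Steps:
(S + 152)² = (-96 + 152)² = 56² = 3136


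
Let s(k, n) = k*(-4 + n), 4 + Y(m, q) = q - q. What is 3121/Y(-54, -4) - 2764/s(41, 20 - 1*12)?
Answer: -130725/164 ≈ -797.10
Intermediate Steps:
Y(m, q) = -4 (Y(m, q) = -4 + (q - q) = -4 + 0 = -4)
3121/Y(-54, -4) - 2764/s(41, 20 - 1*12) = 3121/(-4) - 2764*1/(41*(-4 + (20 - 1*12))) = 3121*(-¼) - 2764*1/(41*(-4 + (20 - 12))) = -3121/4 - 2764*1/(41*(-4 + 8)) = -3121/4 - 2764/(41*4) = -3121/4 - 2764/164 = -3121/4 - 2764*1/164 = -3121/4 - 691/41 = -130725/164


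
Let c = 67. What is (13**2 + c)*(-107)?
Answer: -25252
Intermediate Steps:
(13**2 + c)*(-107) = (13**2 + 67)*(-107) = (169 + 67)*(-107) = 236*(-107) = -25252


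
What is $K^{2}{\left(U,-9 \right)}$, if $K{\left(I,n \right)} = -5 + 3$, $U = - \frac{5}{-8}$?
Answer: $4$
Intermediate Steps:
$U = \frac{5}{8}$ ($U = \left(-5\right) \left(- \frac{1}{8}\right) = \frac{5}{8} \approx 0.625$)
$K{\left(I,n \right)} = -2$
$K^{2}{\left(U,-9 \right)} = \left(-2\right)^{2} = 4$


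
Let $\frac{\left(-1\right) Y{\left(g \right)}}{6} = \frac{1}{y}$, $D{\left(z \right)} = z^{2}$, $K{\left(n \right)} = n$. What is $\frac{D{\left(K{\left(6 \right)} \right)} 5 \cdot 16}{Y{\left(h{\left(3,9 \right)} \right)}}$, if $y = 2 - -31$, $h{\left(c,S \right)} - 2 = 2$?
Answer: $-15840$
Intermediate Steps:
$h{\left(c,S \right)} = 4$ ($h{\left(c,S \right)} = 2 + 2 = 4$)
$y = 33$ ($y = 2 + 31 = 33$)
$Y{\left(g \right)} = - \frac{2}{11}$ ($Y{\left(g \right)} = - \frac{6}{33} = \left(-6\right) \frac{1}{33} = - \frac{2}{11}$)
$\frac{D{\left(K{\left(6 \right)} \right)} 5 \cdot 16}{Y{\left(h{\left(3,9 \right)} \right)}} = \frac{6^{2} \cdot 5 \cdot 16}{- \frac{2}{11}} = 36 \cdot 5 \cdot 16 \left(- \frac{11}{2}\right) = 180 \cdot 16 \left(- \frac{11}{2}\right) = 2880 \left(- \frac{11}{2}\right) = -15840$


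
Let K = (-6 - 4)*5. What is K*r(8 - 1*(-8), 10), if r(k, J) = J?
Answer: -500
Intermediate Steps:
K = -50 (K = -10*5 = -50)
K*r(8 - 1*(-8), 10) = -50*10 = -500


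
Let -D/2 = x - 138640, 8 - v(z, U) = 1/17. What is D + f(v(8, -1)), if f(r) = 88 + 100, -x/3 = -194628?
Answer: -890300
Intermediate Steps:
x = 583884 (x = -3*(-194628) = 583884)
v(z, U) = 135/17 (v(z, U) = 8 - 1/17 = 135/17)
D = -890488 (D = -2*(583884 - 138640) = -2*445244 = -890488)
f(r) = 188
D + f(v(8, -1)) = -890488 + 188 = -890300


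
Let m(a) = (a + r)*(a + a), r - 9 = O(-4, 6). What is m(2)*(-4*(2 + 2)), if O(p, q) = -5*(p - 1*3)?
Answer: -2944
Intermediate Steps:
O(p, q) = 15 - 5*p (O(p, q) = -5*(p - 3) = -5*(-3 + p) = 15 - 5*p)
r = 44 (r = 9 + (15 - 5*(-4)) = 9 + (15 + 20) = 9 + 35 = 44)
m(a) = 2*a*(44 + a) (m(a) = (a + 44)*(a + a) = (44 + a)*(2*a) = 2*a*(44 + a))
m(2)*(-4*(2 + 2)) = (2*2*(44 + 2))*(-4*(2 + 2)) = (2*2*46)*(-4*4) = 184*(-16) = -2944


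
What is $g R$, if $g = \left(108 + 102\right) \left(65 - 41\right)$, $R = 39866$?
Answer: $200924640$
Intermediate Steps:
$g = 5040$ ($g = 210 \cdot 24 = 5040$)
$g R = 5040 \cdot 39866 = 200924640$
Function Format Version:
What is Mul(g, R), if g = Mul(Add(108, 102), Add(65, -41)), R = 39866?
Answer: 200924640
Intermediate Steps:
g = 5040 (g = Mul(210, 24) = 5040)
Mul(g, R) = Mul(5040, 39866) = 200924640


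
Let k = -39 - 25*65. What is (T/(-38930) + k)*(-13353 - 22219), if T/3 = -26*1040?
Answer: 230145148480/3893 ≈ 5.9118e+7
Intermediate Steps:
T = -81120 (T = 3*(-26*1040) = 3*(-27040) = -81120)
k = -1664 (k = -39 - 1625 = -1664)
(T/(-38930) + k)*(-13353 - 22219) = (-81120/(-38930) - 1664)*(-13353 - 22219) = (-81120*(-1/38930) - 1664)*(-35572) = (8112/3893 - 1664)*(-35572) = -6469840/3893*(-35572) = 230145148480/3893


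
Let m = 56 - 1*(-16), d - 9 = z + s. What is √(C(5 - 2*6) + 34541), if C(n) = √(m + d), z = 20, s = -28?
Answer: √(34541 + √73) ≈ 185.88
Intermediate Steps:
d = 1 (d = 9 + (20 - 28) = 9 - 8 = 1)
m = 72 (m = 56 + 16 = 72)
C(n) = √73 (C(n) = √(72 + 1) = √73)
√(C(5 - 2*6) + 34541) = √(√73 + 34541) = √(34541 + √73)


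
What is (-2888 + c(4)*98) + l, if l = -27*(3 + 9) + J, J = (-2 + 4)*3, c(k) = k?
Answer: -2814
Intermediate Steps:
J = 6 (J = 2*3 = 6)
l = -318 (l = -27*(3 + 9) + 6 = -27*12 + 6 = -324 + 6 = -318)
(-2888 + c(4)*98) + l = (-2888 + 4*98) - 318 = (-2888 + 392) - 318 = -2496 - 318 = -2814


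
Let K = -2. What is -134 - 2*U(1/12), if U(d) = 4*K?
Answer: -118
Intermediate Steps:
U(d) = -8 (U(d) = 4*(-2) = -8)
-134 - 2*U(1/12) = -134 - 2*(-8) = -134 + 16 = -118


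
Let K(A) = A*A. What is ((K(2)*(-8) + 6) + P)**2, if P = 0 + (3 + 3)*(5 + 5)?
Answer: 1156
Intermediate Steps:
K(A) = A**2
P = 60 (P = 0 + 6*10 = 0 + 60 = 60)
((K(2)*(-8) + 6) + P)**2 = ((2**2*(-8) + 6) + 60)**2 = ((4*(-8) + 6) + 60)**2 = ((-32 + 6) + 60)**2 = (-26 + 60)**2 = 34**2 = 1156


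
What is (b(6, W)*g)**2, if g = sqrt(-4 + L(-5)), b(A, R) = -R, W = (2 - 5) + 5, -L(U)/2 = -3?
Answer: 8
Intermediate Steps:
L(U) = 6 (L(U) = -2*(-3) = 6)
W = 2 (W = -3 + 5 = 2)
g = sqrt(2) (g = sqrt(-4 + 6) = sqrt(2) ≈ 1.4142)
(b(6, W)*g)**2 = ((-1*2)*sqrt(2))**2 = (-2*sqrt(2))**2 = 8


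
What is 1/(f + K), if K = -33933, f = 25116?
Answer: -1/8817 ≈ -0.00011342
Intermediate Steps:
1/(f + K) = 1/(25116 - 33933) = 1/(-8817) = -1/8817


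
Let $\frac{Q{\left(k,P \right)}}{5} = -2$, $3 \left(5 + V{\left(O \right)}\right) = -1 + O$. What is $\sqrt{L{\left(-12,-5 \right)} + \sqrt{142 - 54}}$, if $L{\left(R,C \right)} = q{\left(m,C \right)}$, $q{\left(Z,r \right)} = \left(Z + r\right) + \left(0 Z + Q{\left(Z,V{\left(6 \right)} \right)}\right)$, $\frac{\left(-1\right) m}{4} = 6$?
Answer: $\sqrt{-39 + 2 \sqrt{22}} \approx 5.4424 i$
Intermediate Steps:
$m = -24$ ($m = \left(-4\right) 6 = -24$)
$V{\left(O \right)} = - \frac{16}{3} + \frac{O}{3}$ ($V{\left(O \right)} = -5 + \frac{-1 + O}{3} = -5 + \left(- \frac{1}{3} + \frac{O}{3}\right) = - \frac{16}{3} + \frac{O}{3}$)
$Q{\left(k,P \right)} = -10$ ($Q{\left(k,P \right)} = 5 \left(-2\right) = -10$)
$q{\left(Z,r \right)} = -10 + Z + r$ ($q{\left(Z,r \right)} = \left(Z + r\right) - \left(10 + 0 Z\right) = \left(Z + r\right) + \left(0 - 10\right) = \left(Z + r\right) - 10 = -10 + Z + r$)
$L{\left(R,C \right)} = -34 + C$ ($L{\left(R,C \right)} = -10 - 24 + C = -34 + C$)
$\sqrt{L{\left(-12,-5 \right)} + \sqrt{142 - 54}} = \sqrt{\left(-34 - 5\right) + \sqrt{142 - 54}} = \sqrt{-39 + \sqrt{88}} = \sqrt{-39 + 2 \sqrt{22}}$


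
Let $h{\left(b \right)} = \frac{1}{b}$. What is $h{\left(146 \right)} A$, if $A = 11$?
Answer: $\frac{11}{146} \approx 0.075342$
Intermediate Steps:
$h{\left(146 \right)} A = \frac{1}{146} \cdot 11 = \frac{11}{146}$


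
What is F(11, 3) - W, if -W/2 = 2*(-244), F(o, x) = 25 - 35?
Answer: -986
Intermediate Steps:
F(o, x) = -10
W = 976 (W = -4*(-244) = -2*(-488) = 976)
F(11, 3) - W = -10 - 1*976 = -10 - 976 = -986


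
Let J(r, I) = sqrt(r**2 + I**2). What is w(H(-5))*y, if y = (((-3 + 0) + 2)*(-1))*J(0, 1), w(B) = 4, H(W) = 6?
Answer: 4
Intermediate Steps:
J(r, I) = sqrt(I**2 + r**2)
y = 1 (y = (((-3 + 0) + 2)*(-1))*sqrt(1**2 + 0**2) = ((-3 + 2)*(-1))*sqrt(1 + 0) = (-1*(-1))*sqrt(1) = 1*1 = 1)
w(H(-5))*y = 4*1 = 4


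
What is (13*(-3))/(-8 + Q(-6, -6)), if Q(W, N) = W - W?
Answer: 39/8 ≈ 4.8750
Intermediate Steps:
Q(W, N) = 0
(13*(-3))/(-8 + Q(-6, -6)) = (13*(-3))/(-8 + 0) = -39/(-8) = -39*(-⅛) = 39/8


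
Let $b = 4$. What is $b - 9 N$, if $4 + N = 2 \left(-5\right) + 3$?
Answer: $103$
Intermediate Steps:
$N = -11$ ($N = -4 + \left(2 \left(-5\right) + 3\right) = -4 + \left(-10 + 3\right) = -4 - 7 = -11$)
$b - 9 N = 4 - -99 = 4 + 99 = 103$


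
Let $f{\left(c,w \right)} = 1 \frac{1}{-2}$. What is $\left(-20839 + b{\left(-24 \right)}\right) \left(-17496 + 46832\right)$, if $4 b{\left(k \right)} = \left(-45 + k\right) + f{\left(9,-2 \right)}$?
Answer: $-611842617$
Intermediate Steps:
$f{\left(c,w \right)} = - \frac{1}{2}$ ($f{\left(c,w \right)} = 1 \left(- \frac{1}{2}\right) = - \frac{1}{2}$)
$b{\left(k \right)} = - \frac{91}{8} + \frac{k}{4}$ ($b{\left(k \right)} = \frac{\left(-45 + k\right) - \frac{1}{2}}{4} = \frac{- \frac{91}{2} + k}{4} = - \frac{91}{8} + \frac{k}{4}$)
$\left(-20839 + b{\left(-24 \right)}\right) \left(-17496 + 46832\right) = \left(-20839 + \left(- \frac{91}{8} + \frac{1}{4} \left(-24\right)\right)\right) \left(-17496 + 46832\right) = \left(-20839 - \frac{139}{8}\right) 29336 = \left(- \frac{166851}{8}\right) 29336 = -611842617$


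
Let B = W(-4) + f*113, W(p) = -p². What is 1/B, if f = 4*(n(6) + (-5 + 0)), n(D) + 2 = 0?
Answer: -1/3180 ≈ -0.00031447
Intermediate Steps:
n(D) = -2 (n(D) = -2 + 0 = -2)
f = -28 (f = 4*(-2 + (-5 + 0)) = 4*(-2 - 5) = 4*(-7) = -28)
B = -3180 (B = -1*(-4)² - 28*113 = -1*16 - 3164 = -16 - 3164 = -3180)
1/B = 1/(-3180) = -1/3180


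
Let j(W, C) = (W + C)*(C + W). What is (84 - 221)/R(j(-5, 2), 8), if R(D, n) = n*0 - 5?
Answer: 137/5 ≈ 27.400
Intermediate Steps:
j(W, C) = (C + W)**2 (j(W, C) = (C + W)*(C + W) = (C + W)**2)
R(D, n) = -5 (R(D, n) = 0 - 5 = -5)
(84 - 221)/R(j(-5, 2), 8) = (84 - 221)/(-5) = -137*(-1/5) = 137/5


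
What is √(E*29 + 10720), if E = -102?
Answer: √7762 ≈ 88.102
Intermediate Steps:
√(E*29 + 10720) = √(-102*29 + 10720) = √(-2958 + 10720) = √7762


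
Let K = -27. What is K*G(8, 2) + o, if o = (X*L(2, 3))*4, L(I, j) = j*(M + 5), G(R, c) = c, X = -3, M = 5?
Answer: -414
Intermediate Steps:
L(I, j) = 10*j (L(I, j) = j*(5 + 5) = j*10 = 10*j)
o = -360 (o = -30*3*4 = -3*30*4 = -90*4 = -360)
K*G(8, 2) + o = -27*2 - 360 = -54 - 360 = -414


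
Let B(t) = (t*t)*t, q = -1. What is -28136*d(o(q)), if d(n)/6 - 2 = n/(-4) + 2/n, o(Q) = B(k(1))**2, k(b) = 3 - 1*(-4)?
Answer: 584117962626204/117649 ≈ 4.9649e+9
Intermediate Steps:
k(b) = 7 (k(b) = 3 + 4 = 7)
B(t) = t**3 (B(t) = t**2*t = t**3)
o(Q) = 117649 (o(Q) = (7**3)**2 = 343**2 = 117649)
d(n) = 12 + 12/n - 3*n/2 (d(n) = 12 + 6*(n/(-4) + 2/n) = 12 + 6*(n*(-1/4) + 2/n) = 12 + 6*(-n/4 + 2/n) = 12 + 6*(2/n - n/4) = 12 + (12/n - 3*n/2) = 12 + 12/n - 3*n/2)
-28136*d(o(q)) = -28136*(12 + 12/117649 - 3/2*117649) = -28136*(12 + 12*(1/117649) - 352947/2) = -28136*(12 + 12/117649 - 352947/2) = -28136*(-41521038003/235298) = 584117962626204/117649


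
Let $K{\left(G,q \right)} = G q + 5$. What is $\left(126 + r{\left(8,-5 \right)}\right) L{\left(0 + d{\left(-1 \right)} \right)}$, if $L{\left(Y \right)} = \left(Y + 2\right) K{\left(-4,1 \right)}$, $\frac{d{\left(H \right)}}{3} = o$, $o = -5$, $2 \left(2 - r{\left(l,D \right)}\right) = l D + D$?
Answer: $- \frac{3913}{2} \approx -1956.5$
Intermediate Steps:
$r{\left(l,D \right)} = 2 - \frac{D}{2} - \frac{D l}{2}$ ($r{\left(l,D \right)} = 2 - \frac{l D + D}{2} = 2 - \frac{D l + D}{2} = 2 - \frac{D + D l}{2} = 2 - \left(\frac{D}{2} + \frac{D l}{2}\right) = 2 - \frac{D}{2} - \frac{D l}{2}$)
$d{\left(H \right)} = -15$ ($d{\left(H \right)} = 3 \left(-5\right) = -15$)
$K{\left(G,q \right)} = 5 + G q$
$L{\left(Y \right)} = 2 + Y$ ($L{\left(Y \right)} = \left(Y + 2\right) \left(5 - 4\right) = \left(2 + Y\right) \left(5 - 4\right) = \left(2 + Y\right) 1 = 2 + Y$)
$\left(126 + r{\left(8,-5 \right)}\right) L{\left(0 + d{\left(-1 \right)} \right)} = \left(126 - \left(- \frac{9}{2} - 20\right)\right) \left(2 + \left(0 - 15\right)\right) = \left(126 + \left(2 + \frac{5}{2} + 20\right)\right) \left(2 - 15\right) = \left(126 + \frac{49}{2}\right) \left(-13\right) = \frac{301}{2} \left(-13\right) = - \frac{3913}{2}$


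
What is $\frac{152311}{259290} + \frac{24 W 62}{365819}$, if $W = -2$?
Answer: $\frac{54946610669}{94853208510} \approx 0.57928$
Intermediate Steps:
$\frac{152311}{259290} + \frac{24 W 62}{365819} = \frac{152311}{259290} + \frac{24 \left(-2\right) 62}{365819} = 152311 \cdot \frac{1}{259290} + \left(-48\right) 62 \cdot \frac{1}{365819} = \frac{152311}{259290} - \frac{2976}{365819} = \frac{54946610669}{94853208510}$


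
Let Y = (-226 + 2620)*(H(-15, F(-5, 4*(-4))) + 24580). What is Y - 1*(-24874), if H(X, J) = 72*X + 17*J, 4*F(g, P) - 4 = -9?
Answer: 112466003/2 ≈ 5.6233e+7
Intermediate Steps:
F(g, P) = -5/4 (F(g, P) = 1 + (¼)*(-9) = 1 - 9/4 = -5/4)
H(X, J) = 17*J + 72*X
Y = 112416255/2 (Y = (-226 + 2620)*((17*(-5/4) + 72*(-15)) + 24580) = 2394*((-85/4 - 1080) + 24580) = 2394*(-4405/4 + 24580) = 2394*(93915/4) = 112416255/2 ≈ 5.6208e+7)
Y - 1*(-24874) = 112416255/2 - 1*(-24874) = 112416255/2 + 24874 = 112466003/2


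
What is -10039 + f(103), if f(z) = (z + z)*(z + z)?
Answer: 32397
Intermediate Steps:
f(z) = 4*z**2 (f(z) = (2*z)*(2*z) = 4*z**2)
-10039 + f(103) = -10039 + 4*103**2 = -10039 + 4*10609 = -10039 + 42436 = 32397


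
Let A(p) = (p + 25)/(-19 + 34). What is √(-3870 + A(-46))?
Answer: I*√96785/5 ≈ 62.221*I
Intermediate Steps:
A(p) = 5/3 + p/15 (A(p) = (25 + p)/15 = (25 + p)*(1/15) = 5/3 + p/15)
√(-3870 + A(-46)) = √(-3870 + (5/3 + (1/15)*(-46))) = √(-3870 + (5/3 - 46/15)) = √(-3870 - 7/5) = √(-19357/5) = I*√96785/5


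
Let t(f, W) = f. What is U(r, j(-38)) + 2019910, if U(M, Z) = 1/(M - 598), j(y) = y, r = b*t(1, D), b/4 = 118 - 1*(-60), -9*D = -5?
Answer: 230269741/114 ≈ 2.0199e+6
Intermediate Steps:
D = 5/9 (D = -⅑*(-5) = 5/9 ≈ 0.55556)
b = 712 (b = 4*(118 - 1*(-60)) = 4*(118 + 60) = 4*178 = 712)
r = 712 (r = 712*1 = 712)
U(M, Z) = 1/(-598 + M)
U(r, j(-38)) + 2019910 = 1/(-598 + 712) + 2019910 = 1/114 + 2019910 = 230269741/114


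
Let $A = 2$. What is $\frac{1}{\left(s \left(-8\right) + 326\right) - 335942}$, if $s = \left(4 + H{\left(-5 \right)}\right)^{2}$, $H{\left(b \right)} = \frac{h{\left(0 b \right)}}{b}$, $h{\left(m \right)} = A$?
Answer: $- \frac{25}{8392992} \approx -2.9787 \cdot 10^{-6}$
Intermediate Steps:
$h{\left(m \right)} = 2$
$H{\left(b \right)} = \frac{2}{b}$
$s = \frac{324}{25}$ ($s = \left(4 + \frac{2}{-5}\right)^{2} = \left(4 + 2 \left(- \frac{1}{5}\right)\right)^{2} = \left(4 - \frac{2}{5}\right)^{2} = \left(\frac{18}{5}\right)^{2} = \frac{324}{25} \approx 12.96$)
$\frac{1}{\left(s \left(-8\right) + 326\right) - 335942} = \frac{1}{\left(\frac{324}{25} \left(-8\right) + 326\right) - 335942} = \frac{1}{\left(- \frac{2592}{25} + 326\right) - 335942} = \frac{1}{\frac{5558}{25} - 335942} = \frac{1}{- \frac{8392992}{25}} = - \frac{25}{8392992}$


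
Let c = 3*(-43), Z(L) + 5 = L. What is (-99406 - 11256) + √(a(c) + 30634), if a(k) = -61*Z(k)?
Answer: -110662 + 42*√22 ≈ -1.1047e+5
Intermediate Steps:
Z(L) = -5 + L
c = -129
a(k) = 305 - 61*k (a(k) = -61*(-5 + k) = 305 - 61*k)
(-99406 - 11256) + √(a(c) + 30634) = (-99406 - 11256) + √((305 - 61*(-129)) + 30634) = -110662 + √((305 + 7869) + 30634) = -110662 + √(8174 + 30634) = -110662 + √38808 = -110662 + 42*√22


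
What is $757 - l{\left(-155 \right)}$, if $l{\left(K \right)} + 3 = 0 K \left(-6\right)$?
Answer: $760$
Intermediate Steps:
$l{\left(K \right)} = -3$ ($l{\left(K \right)} = -3 + 0 K \left(-6\right) = -3 + 0 \left(-6\right) = -3 + 0 = -3$)
$757 - l{\left(-155 \right)} = 757 - -3 = 757 + 3 = 760$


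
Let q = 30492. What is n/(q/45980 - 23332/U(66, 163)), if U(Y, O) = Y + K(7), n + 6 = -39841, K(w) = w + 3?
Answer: 3785465/29102 ≈ 130.08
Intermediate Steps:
K(w) = 3 + w
n = -39847 (n = -6 - 39841 = -39847)
U(Y, O) = 10 + Y (U(Y, O) = Y + (3 + 7) = Y + 10 = 10 + Y)
n/(q/45980 - 23332/U(66, 163)) = -39847/(30492/45980 - 23332/(10 + 66)) = -39847/(30492*(1/45980) - 23332/76) = -39847/(63/95 - 23332*1/76) = -39847/(63/95 - 307) = -39847/(-29102/95) = -39847*(-95/29102) = 3785465/29102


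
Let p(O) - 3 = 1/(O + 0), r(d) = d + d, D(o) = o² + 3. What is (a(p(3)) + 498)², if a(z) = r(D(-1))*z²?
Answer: 27899524/81 ≈ 3.4444e+5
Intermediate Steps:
D(o) = 3 + o²
r(d) = 2*d
p(O) = 3 + 1/O (p(O) = 3 + 1/(O + 0) = 3 + 1/O)
a(z) = 8*z² (a(z) = (2*(3 + (-1)²))*z² = (2*(3 + 1))*z² = (2*4)*z² = 8*z²)
(a(p(3)) + 498)² = (8*(3 + 1/3)² + 498)² = (8*(3 + ⅓)² + 498)² = (8*(10/3)² + 498)² = (8*(100/9) + 498)² = (800/9 + 498)² = (5282/9)² = 27899524/81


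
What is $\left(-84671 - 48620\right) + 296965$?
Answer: $163674$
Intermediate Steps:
$\left(-84671 - 48620\right) + 296965 = -133291 + 296965 = 163674$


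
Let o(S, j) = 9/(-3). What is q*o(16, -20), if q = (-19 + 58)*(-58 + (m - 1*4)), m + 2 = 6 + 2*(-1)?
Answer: 7020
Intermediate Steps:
m = 2 (m = -2 + (6 + 2*(-1)) = -2 + (6 - 2) = -2 + 4 = 2)
o(S, j) = -3 (o(S, j) = 9*(-⅓) = -3)
q = -2340 (q = (-19 + 58)*(-58 + (2 - 1*4)) = 39*(-58 + (2 - 4)) = 39*(-58 - 2) = 39*(-60) = -2340)
q*o(16, -20) = -2340*(-3) = 7020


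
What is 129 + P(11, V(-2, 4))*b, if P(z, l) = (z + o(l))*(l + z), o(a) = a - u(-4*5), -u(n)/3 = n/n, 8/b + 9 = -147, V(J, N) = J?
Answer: 1605/13 ≈ 123.46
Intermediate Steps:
b = -2/39 (b = 8/(-9 - 147) = 8/(-156) = 8*(-1/156) = -2/39 ≈ -0.051282)
u(n) = -3 (u(n) = -3*n/n = -3*1 = -3)
o(a) = 3 + a (o(a) = a - 1*(-3) = a + 3 = 3 + a)
P(z, l) = (l + z)*(3 + l + z) (P(z, l) = (z + (3 + l))*(l + z) = (3 + l + z)*(l + z) = (l + z)*(3 + l + z))
129 + P(11, V(-2, 4))*b = 129 + (11**2 - 2*11 - 2*(3 - 2) + 11*(3 - 2))*(-2/39) = 129 + (121 - 22 - 2*1 + 11*1)*(-2/39) = 129 + (121 - 22 - 2 + 11)*(-2/39) = 129 + 108*(-2/39) = 129 - 72/13 = 1605/13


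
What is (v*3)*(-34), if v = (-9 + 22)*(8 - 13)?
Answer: 6630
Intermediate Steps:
v = -65 (v = 13*(-5) = -65)
(v*3)*(-34) = -65*3*(-34) = -195*(-34) = 6630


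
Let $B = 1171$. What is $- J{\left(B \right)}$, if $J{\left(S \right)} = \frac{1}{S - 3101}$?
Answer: $\frac{1}{1930} \approx 0.00051813$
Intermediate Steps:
$J{\left(S \right)} = \frac{1}{-3101 + S}$
$- J{\left(B \right)} = - \frac{1}{-3101 + 1171} = - \frac{1}{-1930} = \left(-1\right) \left(- \frac{1}{1930}\right) = \frac{1}{1930}$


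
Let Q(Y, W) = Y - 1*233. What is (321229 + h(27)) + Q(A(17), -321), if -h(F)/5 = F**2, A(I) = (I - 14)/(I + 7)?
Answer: 2538809/8 ≈ 3.1735e+5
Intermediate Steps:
A(I) = (-14 + I)/(7 + I)
Q(Y, W) = -233 + Y (Q(Y, W) = Y - 233 = -233 + Y)
h(F) = -5*F**2
(321229 + h(27)) + Q(A(17), -321) = (321229 - 5*27**2) + (-233 + (-14 + 17)/(7 + 17)) = (321229 - 5*729) + (-233 + 3/24) = (321229 - 3645) + (-233 + (1/24)*3) = 317584 + (-233 + 1/8) = 317584 - 1863/8 = 2538809/8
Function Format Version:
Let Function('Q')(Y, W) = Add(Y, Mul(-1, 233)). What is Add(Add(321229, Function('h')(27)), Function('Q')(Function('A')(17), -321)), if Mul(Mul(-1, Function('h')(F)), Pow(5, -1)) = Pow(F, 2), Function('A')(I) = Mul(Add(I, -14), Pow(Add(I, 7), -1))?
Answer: Rational(2538809, 8) ≈ 3.1735e+5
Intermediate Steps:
Function('A')(I) = Mul(Pow(Add(7, I), -1), Add(-14, I)) (Function('A')(I) = Mul(Add(-14, I), Pow(Add(7, I), -1)) = Mul(Pow(Add(7, I), -1), Add(-14, I)))
Function('Q')(Y, W) = Add(-233, Y) (Function('Q')(Y, W) = Add(Y, -233) = Add(-233, Y))
Function('h')(F) = Mul(-5, Pow(F, 2))
Add(Add(321229, Function('h')(27)), Function('Q')(Function('A')(17), -321)) = Add(Add(321229, Mul(-5, Pow(27, 2))), Add(-233, Mul(Pow(Add(7, 17), -1), Add(-14, 17)))) = Add(Add(321229, Mul(-5, 729)), Add(-233, Mul(Pow(24, -1), 3))) = Add(Add(321229, -3645), Add(-233, Mul(Rational(1, 24), 3))) = Add(317584, Add(-233, Rational(1, 8))) = Add(317584, Rational(-1863, 8)) = Rational(2538809, 8)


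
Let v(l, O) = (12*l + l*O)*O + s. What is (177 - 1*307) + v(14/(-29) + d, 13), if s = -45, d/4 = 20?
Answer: 744375/29 ≈ 25668.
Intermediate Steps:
d = 80 (d = 4*20 = 80)
v(l, O) = -45 + O*(12*l + O*l) (v(l, O) = (12*l + l*O)*O - 45 = (12*l + O*l)*O - 45 = O*(12*l + O*l) - 45 = -45 + O*(12*l + O*l))
(177 - 1*307) + v(14/(-29) + d, 13) = (177 - 1*307) + (-45 + (14/(-29) + 80)*13² + 12*13*(14/(-29) + 80)) = (177 - 307) + (-45 + (14*(-1/29) + 80)*169 + 12*13*(14*(-1/29) + 80)) = -130 + (-45 + (-14/29 + 80)*169 + 12*13*(-14/29 + 80)) = -130 + (-45 + (2306/29)*169 + 12*13*(2306/29)) = -130 + (-45 + 389714/29 + 359736/29) = -130 + 748145/29 = 744375/29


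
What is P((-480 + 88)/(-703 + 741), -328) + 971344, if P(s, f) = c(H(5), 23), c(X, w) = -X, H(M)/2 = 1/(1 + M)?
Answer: 2914031/3 ≈ 9.7134e+5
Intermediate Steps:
H(M) = 2/(1 + M)
P(s, f) = -⅓ (P(s, f) = -2/(1 + 5) = -2/6 = -1*⅓ = -⅓)
P((-480 + 88)/(-703 + 741), -328) + 971344 = -⅓ + 971344 = 2914031/3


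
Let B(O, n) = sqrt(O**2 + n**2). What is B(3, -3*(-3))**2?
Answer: 90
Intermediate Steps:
B(3, -3*(-3))**2 = (sqrt(3**2 + (-3*(-3))**2))**2 = (sqrt(9 + 9**2))**2 = (sqrt(9 + 81))**2 = (sqrt(90))**2 = (3*sqrt(10))**2 = 90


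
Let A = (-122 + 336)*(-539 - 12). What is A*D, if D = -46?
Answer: 5424044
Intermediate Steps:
A = -117914 (A = 214*(-551) = -117914)
A*D = -117914*(-46) = 5424044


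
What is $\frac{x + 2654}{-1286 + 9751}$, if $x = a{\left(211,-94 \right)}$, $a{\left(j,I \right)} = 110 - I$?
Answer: $\frac{2858}{8465} \approx 0.33763$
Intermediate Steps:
$x = 204$ ($x = 110 - -94 = 110 + 94 = 204$)
$\frac{x + 2654}{-1286 + 9751} = \frac{204 + 2654}{-1286 + 9751} = \frac{2858}{8465}$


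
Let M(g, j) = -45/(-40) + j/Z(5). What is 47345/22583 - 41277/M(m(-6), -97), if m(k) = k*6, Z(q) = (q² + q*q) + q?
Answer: 410163039985/6345823 ≈ 64635.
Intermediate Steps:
Z(q) = q + 2*q² (Z(q) = (q² + q²) + q = 2*q² + q = q + 2*q²)
m(k) = 6*k
M(g, j) = 9/8 + j/55 (M(g, j) = -45/(-40) + j/((5*(1 + 2*5))) = -45*(-1/40) + j/((5*(1 + 10))) = 9/8 + j/((5*11)) = 9/8 + j/55)
47345/22583 - 41277/M(m(-6), -97) = 47345/22583 - 41277/(9/8 + (1/55)*(-97)) = 47345*(1/22583) - 41277/(9/8 - 97/55) = 47345/22583 - 41277/(-281/440) = 47345/22583 - 41277*(-440/281) = 47345/22583 + 18161880/281 = 410163039985/6345823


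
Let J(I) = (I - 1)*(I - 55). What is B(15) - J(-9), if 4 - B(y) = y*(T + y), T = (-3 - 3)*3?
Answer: -591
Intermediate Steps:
T = -18 (T = -6*3 = -18)
J(I) = (-1 + I)*(-55 + I)
B(y) = 4 - y*(-18 + y)
B(15) - J(-9) = (4 - 1*15**2 + 18*15) - (55 + (-9)**2 - 56*(-9)) = (4 - 1*225 + 270) - (55 + 81 + 504) = (4 - 225 + 270) - 1*640 = 49 - 640 = -591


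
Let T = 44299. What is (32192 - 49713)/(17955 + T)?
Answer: -17521/62254 ≈ -0.28144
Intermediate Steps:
(32192 - 49713)/(17955 + T) = (32192 - 49713)/(17955 + 44299) = -17521/62254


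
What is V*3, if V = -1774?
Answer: -5322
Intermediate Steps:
V*3 = -1774*3 = -5322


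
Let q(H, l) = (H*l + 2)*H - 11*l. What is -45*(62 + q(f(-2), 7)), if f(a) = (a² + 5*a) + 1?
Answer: -6750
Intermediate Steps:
f(a) = 1 + a² + 5*a
q(H, l) = -11*l + H*(2 + H*l) (q(H, l) = (2 + H*l)*H - 11*l = H*(2 + H*l) - 11*l = -11*l + H*(2 + H*l))
-45*(62 + q(f(-2), 7)) = -45*(62 + (-11*7 + 2*(1 + (-2)² + 5*(-2)) + 7*(1 + (-2)² + 5*(-2))²)) = -45*(62 + (-77 + 2*(1 + 4 - 10) + 7*(1 + 4 - 10)²)) = -45*(62 + (-77 + 2*(-5) + 7*(-5)²)) = -45*(62 + (-77 - 10 + 7*25)) = -45*(62 + (-77 - 10 + 175)) = -45*(62 + 88) = -45*150 = -6750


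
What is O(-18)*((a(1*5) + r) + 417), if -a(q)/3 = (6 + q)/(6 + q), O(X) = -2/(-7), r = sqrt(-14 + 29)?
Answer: 828/7 + 2*sqrt(15)/7 ≈ 119.39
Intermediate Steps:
r = sqrt(15) ≈ 3.8730
O(X) = 2/7 (O(X) = -2*(-1/7) = 2/7)
a(q) = -3 (a(q) = -3*(6 + q)/(6 + q) = -3*1 = -3)
O(-18)*((a(1*5) + r) + 417) = 2*((-3 + sqrt(15)) + 417)/7 = 2*(414 + sqrt(15))/7 = 828/7 + 2*sqrt(15)/7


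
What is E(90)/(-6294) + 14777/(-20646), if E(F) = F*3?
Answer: -16430143/21657654 ≈ -0.75863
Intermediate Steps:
E(F) = 3*F
E(90)/(-6294) + 14777/(-20646) = (3*90)/(-6294) + 14777/(-20646) = 270*(-1/6294) + 14777*(-1/20646) = -45/1049 - 14777/20646 = -16430143/21657654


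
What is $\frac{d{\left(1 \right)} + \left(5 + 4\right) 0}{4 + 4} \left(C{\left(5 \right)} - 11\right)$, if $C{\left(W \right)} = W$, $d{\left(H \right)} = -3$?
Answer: $\frac{9}{4} \approx 2.25$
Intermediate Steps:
$\frac{d{\left(1 \right)} + \left(5 + 4\right) 0}{4 + 4} \left(C{\left(5 \right)} - 11\right) = \frac{-3 + \left(5 + 4\right) 0}{4 + 4} \left(5 - 11\right) = \frac{-3 + 9 \cdot 0}{8} \left(-6\right) = \left(-3 + 0\right) \frac{1}{8} \left(-6\right) = \left(-3\right) \frac{1}{8} \left(-6\right) = \left(- \frac{3}{8}\right) \left(-6\right) = \frac{9}{4}$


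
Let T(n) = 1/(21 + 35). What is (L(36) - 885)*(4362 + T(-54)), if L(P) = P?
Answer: -207387777/56 ≈ -3.7034e+6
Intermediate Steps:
T(n) = 1/56
(L(36) - 885)*(4362 + T(-54)) = (36 - 885)*(4362 + 1/56) = -849*244273/56 = -207387777/56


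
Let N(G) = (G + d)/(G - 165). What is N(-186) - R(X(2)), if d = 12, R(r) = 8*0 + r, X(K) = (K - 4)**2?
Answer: -410/117 ≈ -3.5043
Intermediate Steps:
X(K) = (-4 + K)**2
R(r) = r (R(r) = 0 + r = r)
N(G) = (12 + G)/(-165 + G) (N(G) = (G + 12)/(G - 165) = (12 + G)/(-165 + G))
N(-186) - R(X(2)) = (12 - 186)/(-165 - 186) - (-4 + 2)**2 = -174/(-351) - 1*(-2)**2 = -1/351*(-174) - 1*4 = 58/117 - 4 = -410/117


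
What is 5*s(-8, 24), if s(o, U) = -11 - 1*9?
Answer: -100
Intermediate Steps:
s(o, U) = -20 (s(o, U) = -11 - 9 = -20)
5*s(-8, 24) = 5*(-20) = -100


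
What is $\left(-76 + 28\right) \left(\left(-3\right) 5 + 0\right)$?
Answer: $720$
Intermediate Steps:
$\left(-76 + 28\right) \left(\left(-3\right) 5 + 0\right) = - 48 \left(-15 + 0\right) = \left(-48\right) \left(-15\right) = 720$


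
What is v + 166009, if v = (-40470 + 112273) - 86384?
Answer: 151428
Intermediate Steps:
v = -14581 (v = 71803 - 86384 = -14581)
v + 166009 = -14581 + 166009 = 151428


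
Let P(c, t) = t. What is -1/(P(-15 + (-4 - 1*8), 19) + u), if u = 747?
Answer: -1/766 ≈ -0.0013055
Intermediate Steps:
-1/(P(-15 + (-4 - 1*8), 19) + u) = -1/(19 + 747) = -1/766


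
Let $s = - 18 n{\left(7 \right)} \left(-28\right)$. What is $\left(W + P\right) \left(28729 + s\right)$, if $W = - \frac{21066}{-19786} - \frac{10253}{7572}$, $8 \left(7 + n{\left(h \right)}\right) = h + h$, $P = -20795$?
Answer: $- \frac{40631337990142459}{74909796} \approx -5.424 \cdot 10^{8}$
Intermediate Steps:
$n{\left(h \right)} = -7 + \frac{h}{4}$ ($n{\left(h \right)} = -7 + \frac{h + h}{8} = -7 + \frac{2 h}{8} = -7 + \frac{h}{4}$)
$W = - \frac{21677053}{74909796}$ ($W = \left(-21066\right) \left(- \frac{1}{19786}\right) - \frac{10253}{7572} = \frac{10533}{9893} - \frac{10253}{7572} = - \frac{21677053}{74909796} \approx -0.28938$)
$s = -2646$ ($s = - 18 \left(-7 + \frac{1}{4} \cdot 7\right) \left(-28\right) = - 18 \left(-7 + \frac{7}{4}\right) \left(-28\right) = \left(-18\right) \left(- \frac{21}{4}\right) \left(-28\right) = \frac{189}{2} \left(-28\right) = -2646$)
$\left(W + P\right) \left(28729 + s\right) = \left(- \frac{21677053}{74909796} - 20795\right) \left(28729 - 2646\right) = \left(- \frac{1557770884873}{74909796}\right) 26083 = - \frac{40631337990142459}{74909796}$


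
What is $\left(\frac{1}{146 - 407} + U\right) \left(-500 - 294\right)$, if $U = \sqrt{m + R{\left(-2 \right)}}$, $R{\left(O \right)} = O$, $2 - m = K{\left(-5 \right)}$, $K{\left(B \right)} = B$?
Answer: $\frac{794}{261} - 794 \sqrt{5} \approx -1772.4$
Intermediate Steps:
$m = 7$ ($m = 2 - -5 = 2 + 5 = 7$)
$U = \sqrt{5}$ ($U = \sqrt{7 - 2} = \sqrt{5} \approx 2.2361$)
$\left(\frac{1}{146 - 407} + U\right) \left(-500 - 294\right) = \left(\frac{1}{146 - 407} + \sqrt{5}\right) \left(-500 - 294\right) = \left(\frac{1}{-261} + \sqrt{5}\right) \left(-500 - 294\right) = \left(- \frac{1}{261} + \sqrt{5}\right) \left(-794\right) = \frac{794}{261} - 794 \sqrt{5}$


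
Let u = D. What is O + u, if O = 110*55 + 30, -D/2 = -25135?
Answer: 56350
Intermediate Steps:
D = 50270 (D = -2*(-25135) = 50270)
u = 50270
O = 6080 (O = 6050 + 30 = 6080)
O + u = 6080 + 50270 = 56350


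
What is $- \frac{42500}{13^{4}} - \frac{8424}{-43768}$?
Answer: $- \frac{202442767}{156257231} \approx -1.2956$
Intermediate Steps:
$- \frac{42500}{13^{4}} - \frac{8424}{-43768} = - \frac{42500}{28561} - - \frac{1053}{5471} = \left(-42500\right) \frac{1}{28561} + \frac{1053}{5471} = - \frac{42500}{28561} + \frac{1053}{5471} = - \frac{202442767}{156257231}$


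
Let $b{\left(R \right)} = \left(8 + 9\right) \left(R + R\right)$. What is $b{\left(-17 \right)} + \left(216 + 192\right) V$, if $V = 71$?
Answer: $28390$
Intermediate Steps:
$b{\left(R \right)} = 34 R$ ($b{\left(R \right)} = 17 \cdot 2 R = 34 R$)
$b{\left(-17 \right)} + \left(216 + 192\right) V = 34 \left(-17\right) + \left(216 + 192\right) 71 = -578 + 408 \cdot 71 = -578 + 28968 = 28390$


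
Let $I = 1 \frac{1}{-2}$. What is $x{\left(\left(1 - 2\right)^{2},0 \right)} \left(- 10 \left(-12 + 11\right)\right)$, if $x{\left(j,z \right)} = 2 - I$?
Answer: $25$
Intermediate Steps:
$I = - \frac{1}{2}$ ($I = 1 \left(- \frac{1}{2}\right) = - \frac{1}{2} \approx -0.5$)
$x{\left(j,z \right)} = \frac{5}{2}$ ($x{\left(j,z \right)} = 2 - - \frac{1}{2} = 2 + \frac{1}{2} = \frac{5}{2}$)
$x{\left(\left(1 - 2\right)^{2},0 \right)} \left(- 10 \left(-12 + 11\right)\right) = \frac{5 \left(- 10 \left(-12 + 11\right)\right)}{2} = \frac{5 \left(\left(-10\right) \left(-1\right)\right)}{2} = \frac{5}{2} \cdot 10 = 25$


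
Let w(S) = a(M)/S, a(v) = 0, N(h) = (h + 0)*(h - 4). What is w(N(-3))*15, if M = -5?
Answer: 0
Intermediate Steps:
N(h) = h*(-4 + h)
w(S) = 0 (w(S) = 0/S = 0)
w(N(-3))*15 = 0*15 = 0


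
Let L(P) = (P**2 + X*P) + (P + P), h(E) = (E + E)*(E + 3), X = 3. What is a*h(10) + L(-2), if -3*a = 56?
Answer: -14578/3 ≈ -4859.3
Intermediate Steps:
a = -56/3 (a = -1/3*56 = -56/3 ≈ -18.667)
h(E) = 2*E*(3 + E) (h(E) = (2*E)*(3 + E) = 2*E*(3 + E))
L(P) = P**2 + 5*P (L(P) = (P**2 + 3*P) + (P + P) = (P**2 + 3*P) + 2*P = P**2 + 5*P)
a*h(10) + L(-2) = -112*10*(3 + 10)/3 - 2*(5 - 2) = -112*10*13/3 - 2*3 = -56/3*260 - 6 = -14560/3 - 6 = -14578/3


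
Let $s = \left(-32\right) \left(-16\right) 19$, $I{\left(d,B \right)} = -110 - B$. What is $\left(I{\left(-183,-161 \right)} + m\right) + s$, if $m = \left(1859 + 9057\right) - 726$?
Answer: $19969$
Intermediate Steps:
$s = 9728$ ($s = 512 \cdot 19 = 9728$)
$m = 10190$ ($m = 10916 - 726 = 10190$)
$\left(I{\left(-183,-161 \right)} + m\right) + s = \left(\left(-110 - -161\right) + 10190\right) + 9728 = \left(\left(-110 + 161\right) + 10190\right) + 9728 = \left(51 + 10190\right) + 9728 = 10241 + 9728 = 19969$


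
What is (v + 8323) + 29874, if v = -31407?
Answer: 6790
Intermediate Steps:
(v + 8323) + 29874 = (-31407 + 8323) + 29874 = -23084 + 29874 = 6790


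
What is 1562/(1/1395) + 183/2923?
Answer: 6369187953/2923 ≈ 2.1790e+6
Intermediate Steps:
1562/(1/1395) + 183/2923 = 1562/(1/1395) + 183*(1/2923) = 1562*1395 + 183/2923 = 2178990 + 183/2923 = 6369187953/2923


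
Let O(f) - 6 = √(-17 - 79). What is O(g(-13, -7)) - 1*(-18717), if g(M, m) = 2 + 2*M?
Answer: 18723 + 4*I*√6 ≈ 18723.0 + 9.798*I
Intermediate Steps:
O(f) = 6 + 4*I*√6 (O(f) = 6 + √(-17 - 79) = 6 + √(-96) = 6 + 4*I*√6)
O(g(-13, -7)) - 1*(-18717) = (6 + 4*I*√6) - 1*(-18717) = (6 + 4*I*√6) + 18717 = 18723 + 4*I*√6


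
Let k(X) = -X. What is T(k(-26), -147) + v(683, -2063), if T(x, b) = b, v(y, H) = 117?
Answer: -30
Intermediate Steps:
T(k(-26), -147) + v(683, -2063) = -147 + 117 = -30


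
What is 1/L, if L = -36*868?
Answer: -1/31248 ≈ -3.2002e-5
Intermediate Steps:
L = -31248
1/L = 1/(-31248) = -1/31248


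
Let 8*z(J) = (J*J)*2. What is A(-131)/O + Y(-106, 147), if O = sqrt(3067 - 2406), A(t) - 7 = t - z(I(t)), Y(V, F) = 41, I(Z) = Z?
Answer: 41 - 17657*sqrt(661)/2644 ≈ -130.69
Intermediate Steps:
z(J) = J**2/4 (z(J) = ((J*J)*2)/8 = (J**2*2)/8 = (2*J**2)/8 = J**2/4)
A(t) = 7 + t - t**2/4 (A(t) = 7 + (t - t**2/4) = 7 + t - t**2/4)
O = sqrt(661) ≈ 25.710
A(-131)/O + Y(-106, 147) = (7 - 131 - 1/4*(-131)**2)/(sqrt(661)) + 41 = (7 - 131 - 1/4*17161)*(sqrt(661)/661) + 41 = (7 - 131 - 17161/4)*(sqrt(661)/661) + 41 = -17657*sqrt(661)/2644 + 41 = 41 - 17657*sqrt(661)/2644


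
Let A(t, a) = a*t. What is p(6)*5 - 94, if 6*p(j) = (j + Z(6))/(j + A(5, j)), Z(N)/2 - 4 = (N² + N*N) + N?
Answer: -9727/108 ≈ -90.065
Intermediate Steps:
Z(N) = 8 + 2*N + 4*N² (Z(N) = 8 + 2*((N² + N*N) + N) = 8 + 2*((N² + N²) + N) = 8 + 2*(2*N² + N) = 8 + 2*(N + 2*N²) = 8 + (2*N + 4*N²) = 8 + 2*N + 4*N²)
p(j) = (164 + j)/(36*j) (p(j) = ((j + (8 + 2*6 + 4*6²))/(j + j*5))/6 = ((j + (8 + 12 + 4*36))/(j + 5*j))/6 = ((j + (8 + 12 + 144))/((6*j)))/6 = ((j + 164)*(1/(6*j)))/6 = ((164 + j)*(1/(6*j)))/6 = ((164 + j)/(6*j))/6 = (164 + j)/(36*j))
p(6)*5 - 94 = ((1/36)*(164 + 6)/6)*5 - 94 = ((1/36)*(⅙)*170)*5 - 94 = (85/108)*5 - 94 = 425/108 - 94 = -9727/108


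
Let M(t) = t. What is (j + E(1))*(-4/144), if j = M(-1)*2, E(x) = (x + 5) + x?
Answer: -5/36 ≈ -0.13889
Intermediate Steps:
E(x) = 5 + 2*x (E(x) = (5 + x) + x = 5 + 2*x)
j = -2 (j = -1*2 = -2)
(j + E(1))*(-4/144) = (-2 + (5 + 2*1))*(-4/144) = (-2 + (5 + 2))*(-4*1/144) = (-2 + 7)*(-1/36) = 5*(-1/36) = -5/36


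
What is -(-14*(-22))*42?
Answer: -12936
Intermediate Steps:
-(-14*(-22))*42 = -308*42 = -1*12936 = -12936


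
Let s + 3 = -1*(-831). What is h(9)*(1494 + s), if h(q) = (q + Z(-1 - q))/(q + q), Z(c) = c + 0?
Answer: -129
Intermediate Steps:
Z(c) = c
h(q) = -1/(2*q) (h(q) = (q + (-1 - q))/(q + q) = -1/(2*q))
s = 828 (s = -3 - 1*(-831) = -3 + 831 = 828)
h(9)*(1494 + s) = (-½/9)*(1494 + 828) = -½*⅑*2322 = -1/18*2322 = -129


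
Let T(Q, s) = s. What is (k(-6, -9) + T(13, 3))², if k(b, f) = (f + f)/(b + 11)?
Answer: 9/25 ≈ 0.36000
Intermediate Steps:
k(b, f) = 2*f/(11 + b) (k(b, f) = (2*f)/(11 + b) = 2*f/(11 + b))
(k(-6, -9) + T(13, 3))² = (2*(-9)/(11 - 6) + 3)² = (2*(-9)/5 + 3)² = (2*(-9)*(⅕) + 3)² = (-18/5 + 3)² = (-⅗)² = 9/25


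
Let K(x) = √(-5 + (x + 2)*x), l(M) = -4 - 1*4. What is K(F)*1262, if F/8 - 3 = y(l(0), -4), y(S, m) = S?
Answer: 1262*√1515 ≈ 49121.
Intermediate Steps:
l(M) = -8 (l(M) = -4 - 4 = -8)
F = -40 (F = 24 + 8*(-8) = 24 - 64 = -40)
K(x) = √(-5 + x*(2 + x)) (K(x) = √(-5 + (2 + x)*x) = √(-5 + x*(2 + x)))
K(F)*1262 = √(-5 + (-40)² + 2*(-40))*1262 = √(-5 + 1600 - 80)*1262 = √1515*1262 = 1262*√1515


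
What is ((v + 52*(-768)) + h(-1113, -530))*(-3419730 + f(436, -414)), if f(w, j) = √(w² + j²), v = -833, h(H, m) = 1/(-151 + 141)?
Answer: 139419314343 - 407691*√90373/5 ≈ 1.3939e+11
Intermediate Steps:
h(H, m) = -⅒ (h(H, m) = 1/(-10) = -⅒)
f(w, j) = √(j² + w²)
((v + 52*(-768)) + h(-1113, -530))*(-3419730 + f(436, -414)) = ((-833 + 52*(-768)) - ⅒)*(-3419730 + √((-414)² + 436²)) = ((-833 - 39936) - ⅒)*(-3419730 + √(171396 + 190096)) = (-40769 - ⅒)*(-3419730 + √361492) = -407691*(-3419730 + 2*√90373)/10 = 139419314343 - 407691*√90373/5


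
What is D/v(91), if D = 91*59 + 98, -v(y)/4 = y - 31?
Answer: -5467/240 ≈ -22.779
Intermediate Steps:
v(y) = 124 - 4*y (v(y) = -4*(y - 31) = -4*(-31 + y) = 124 - 4*y)
D = 5467 (D = 5369 + 98 = 5467)
D/v(91) = 5467/(124 - 4*91) = 5467/(124 - 364) = 5467/(-240) = 5467*(-1/240) = -5467/240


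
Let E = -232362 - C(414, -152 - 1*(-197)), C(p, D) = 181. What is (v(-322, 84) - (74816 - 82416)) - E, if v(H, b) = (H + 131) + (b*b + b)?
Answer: 247092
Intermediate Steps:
v(H, b) = 131 + H + b + b**2 (v(H, b) = (131 + H) + (b**2 + b) = (131 + H) + (b + b**2) = 131 + H + b + b**2)
E = -232543 (E = -232362 - 1*181 = -232362 - 181 = -232543)
(v(-322, 84) - (74816 - 82416)) - E = ((131 - 322 + 84 + 84**2) - (74816 - 82416)) - 1*(-232543) = ((131 - 322 + 84 + 7056) - 1*(-7600)) + 232543 = (6949 + 7600) + 232543 = 14549 + 232543 = 247092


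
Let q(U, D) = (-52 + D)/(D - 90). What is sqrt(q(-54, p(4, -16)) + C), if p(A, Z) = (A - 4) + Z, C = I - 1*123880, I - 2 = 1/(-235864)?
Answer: I*sqrt(4839572528553851494)/6250396 ≈ 351.96*I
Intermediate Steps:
I = 471727/235864 (I = 2 + 1/(-235864) = 2 - 1/235864 = 471727/235864 ≈ 2.0000)
C = -29218360593/235864 (C = 471727/235864 - 1*123880 = 471727/235864 - 123880 = -29218360593/235864 ≈ -1.2388e+5)
p(A, Z) = -4 + A + Z (p(A, Z) = (-4 + A) + Z = -4 + A + Z)
q(U, D) = (-52 + D)/(-90 + D)
sqrt(q(-54, p(4, -16)) + C) = sqrt((-52 + (-4 + 4 - 16))/(-90 + (-4 + 4 - 16)) - 29218360593/235864) = sqrt((-52 - 16)/(-90 - 16) - 29218360593/235864) = sqrt(-68/(-106) - 29218360593/235864) = sqrt(-1/106*(-68) - 29218360593/235864) = sqrt(34/53 - 29218360593/235864) = sqrt(-1548565092053/12500792) = I*sqrt(4839572528553851494)/6250396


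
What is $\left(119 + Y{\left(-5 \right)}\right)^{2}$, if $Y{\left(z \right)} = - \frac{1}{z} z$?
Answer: $13924$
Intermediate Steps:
$Y{\left(z \right)} = -1$
$\left(119 + Y{\left(-5 \right)}\right)^{2} = \left(119 - 1\right)^{2} = 118^{2} = 13924$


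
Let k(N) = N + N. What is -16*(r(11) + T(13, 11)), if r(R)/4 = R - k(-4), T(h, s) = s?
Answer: -1392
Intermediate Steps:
k(N) = 2*N
r(R) = 32 + 4*R (r(R) = 4*(R - 2*(-4)) = 4*(R - 1*(-8)) = 4*(R + 8) = 4*(8 + R) = 32 + 4*R)
-16*(r(11) + T(13, 11)) = -16*((32 + 4*11) + 11) = -16*((32 + 44) + 11) = -16*(76 + 11) = -16*87 = -1392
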